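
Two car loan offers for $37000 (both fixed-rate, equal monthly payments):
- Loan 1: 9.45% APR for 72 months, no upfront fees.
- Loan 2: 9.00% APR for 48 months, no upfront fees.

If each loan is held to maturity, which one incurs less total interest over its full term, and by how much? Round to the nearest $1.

Loan 2 by $4,421

Loan 1: at 9.45% the monthly rate is 0.0078750, so the payment is 37,000 × 0.0078750 / (1 − 1.0078750^−72) = $675.24.
Total interest on Loan 1 = 72 × $675.24 − $37,000 = $11,617.28.
Loan 2: at 9.00% the monthly rate is 0.0075000, so the payment is 37,000 × 0.0075000 / (1 − 1.0075000^−48) = $920.75.
Total interest on Loan 2 = 48 × $920.75 − $37,000 = $7,196.00.
Loan 2 is lower by $4,421.28.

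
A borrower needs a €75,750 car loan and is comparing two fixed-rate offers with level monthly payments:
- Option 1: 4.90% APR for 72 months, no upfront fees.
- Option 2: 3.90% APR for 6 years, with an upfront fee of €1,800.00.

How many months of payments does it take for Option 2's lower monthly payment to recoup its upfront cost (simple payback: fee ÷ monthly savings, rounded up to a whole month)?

Option 1: monthly rate = 4.9%/12 = 0.0040833; payment = 75,750 × 0.0040833 / (1 − (1+0.0040833)^−72) = €1,216.44.
Option 2: at 3.90% the monthly rate is 0.0032500, so the payment is 75,750 × 0.0032500 / (1 − 1.0032500^−72) = €1,181.67.
Monthly savings = €1,216.44 − €1,181.67 = €34.77.
Break-even = €1,800.00 / €34.77 = 51.77 → 52 months.

52 months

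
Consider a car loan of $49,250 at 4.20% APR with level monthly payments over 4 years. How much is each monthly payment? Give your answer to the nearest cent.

$1,116.43

At 4.20% the monthly rate is 0.0035000, so the payment is 49,250 × 0.0035000 / (1 − 1.0035000^−48) = $1,116.43.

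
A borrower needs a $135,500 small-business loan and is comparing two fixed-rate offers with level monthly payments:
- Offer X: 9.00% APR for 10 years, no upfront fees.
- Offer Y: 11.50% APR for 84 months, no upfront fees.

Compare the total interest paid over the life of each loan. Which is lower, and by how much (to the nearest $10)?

Offer X: at 9.00% the monthly rate is 0.0075000, so the payment is 135,500 × 0.0075000 / (1 − 1.0075000^−120) = $1,716.46.
Total interest on Offer X = 120 × $1,716.46 − $135,500 = $70,475.20.
Offer Y: monthly rate = 11.5%/12 = 0.0095833; payment = 135,500 × 0.0095833 / (1 − (1+0.0095833)^−84) = $2,355.87.
Total interest on Offer Y = 84 × $2,355.87 − $135,500 = $62,393.08.
Offer Y is lower by $8,082.12.

Offer Y by $8,080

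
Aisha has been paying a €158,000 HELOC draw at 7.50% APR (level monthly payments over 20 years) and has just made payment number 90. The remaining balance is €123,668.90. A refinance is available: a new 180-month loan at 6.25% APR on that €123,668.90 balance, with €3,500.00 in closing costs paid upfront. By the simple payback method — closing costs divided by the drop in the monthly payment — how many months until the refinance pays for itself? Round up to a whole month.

Current payment = 158,000 × 7.5%/12 / (1 − (1+0.0062500)^−240) = €1,272.84.
Refinanced payment = 123,668.90 × 0.0052083 / (1 − (1+0.0052083)^−180) = €1,060.37.
Monthly savings = €1,272.84 − €1,060.37 = €212.47.
Break-even = €3,500.00 / €212.47 = 16.47 → 17 months.

17 months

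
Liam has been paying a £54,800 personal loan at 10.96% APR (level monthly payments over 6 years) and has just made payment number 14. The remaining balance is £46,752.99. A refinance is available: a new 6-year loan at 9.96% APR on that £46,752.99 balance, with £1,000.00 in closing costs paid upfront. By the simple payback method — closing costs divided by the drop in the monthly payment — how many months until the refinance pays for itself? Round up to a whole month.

Current payment = 54,800 × 10.96%/12 / (1 − (1+0.0091333)^−72) = £1,041.95.
Refinanced payment = 46,752.99 × 0.0083000 / (1 − (1+0.0083000)^−72) = £865.20.
Monthly savings = £1,041.95 − £865.20 = £176.75.
Break-even = £1,000.00 / £176.75 = 5.66 → 6 months.

6 months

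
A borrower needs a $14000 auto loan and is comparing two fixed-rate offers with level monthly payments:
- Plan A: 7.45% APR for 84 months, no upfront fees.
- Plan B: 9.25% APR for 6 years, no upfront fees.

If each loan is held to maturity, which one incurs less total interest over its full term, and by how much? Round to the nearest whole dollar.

Plan A by $286

Plan A: at 7.45% the monthly rate is 0.0062083, so the payment is 14,000 × 0.0062083 / (1 − 1.0062083^−84) = $214.39.
Total interest on Plan A = 84 × $214.39 − $14,000 = $4,008.76.
Plan B: monthly rate = 9.25%/12 = 0.0077083; payment = 14,000 × 0.0077083 / (1 − (1+0.0077083)^−72) = $254.10.
Total interest on Plan B = 72 × $254.10 − $14,000 = $4,295.20.
Plan A is lower by $286.44.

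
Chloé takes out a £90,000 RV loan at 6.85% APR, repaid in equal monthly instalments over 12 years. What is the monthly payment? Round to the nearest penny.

£918.36

At 6.85% the monthly rate is 0.0057083, so the payment is 90,000 × 0.0057083 / (1 − 1.0057083^−144) = £918.36.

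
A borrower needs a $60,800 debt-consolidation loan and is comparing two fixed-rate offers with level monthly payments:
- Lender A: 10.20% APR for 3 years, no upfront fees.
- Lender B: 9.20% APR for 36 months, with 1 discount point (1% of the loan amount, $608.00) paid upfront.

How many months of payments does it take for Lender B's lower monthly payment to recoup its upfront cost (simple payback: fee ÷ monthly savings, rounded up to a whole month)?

22 months

Lender A: at 10.20% the monthly rate is 0.0085000, so the payment is 60,800 × 0.0085000 / (1 − 1.0085000^−36) = $1,967.56.
Lender B: at 9.20% the monthly rate is 0.0076667, so the payment is 60,800 × 0.0076667 / (1 − 1.0076667^−36) = $1,939.09.
Monthly savings = $1,967.56 − $1,939.09 = $28.47.
Break-even = $608.00 / $28.47 = 21.36 → 22 months.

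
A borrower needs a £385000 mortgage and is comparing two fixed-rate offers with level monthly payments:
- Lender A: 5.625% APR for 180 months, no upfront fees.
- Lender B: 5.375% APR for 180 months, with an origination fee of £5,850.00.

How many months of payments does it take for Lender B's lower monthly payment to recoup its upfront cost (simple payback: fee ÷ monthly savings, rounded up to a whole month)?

115 months

Lender A: monthly rate = 5.625%/12 = 0.0046875; payment = 385,000 × 0.0046875 / (1 − (1+0.0046875)^−180) = £3,171.37.
Lender B: at 5.375% the monthly rate is 0.0044792, so the payment is 385,000 × 0.0044792 / (1 − 1.0044792^−180) = £3,120.29.
Monthly savings = £3,171.37 − £3,120.29 = £51.08.
Break-even = £5,850.00 / £51.08 = 114.53 → 115 months.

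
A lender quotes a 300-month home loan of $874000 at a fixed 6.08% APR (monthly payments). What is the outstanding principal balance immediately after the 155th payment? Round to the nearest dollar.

$581,710

With monthly rate i = 6.08%/12 = 0.0050667, the balance after k of n payments is P · [(1+i)^n − (1+i)^k] / [(1+i)^n − 1].
(1+0.0050667)^300 = 4.55471195 and (1+0.0050667)^155 = 2.18879358, so the balance is 874,000 × (4.55471195 − 2.18879358) / (4.55471195 − 1) = $581,710.33.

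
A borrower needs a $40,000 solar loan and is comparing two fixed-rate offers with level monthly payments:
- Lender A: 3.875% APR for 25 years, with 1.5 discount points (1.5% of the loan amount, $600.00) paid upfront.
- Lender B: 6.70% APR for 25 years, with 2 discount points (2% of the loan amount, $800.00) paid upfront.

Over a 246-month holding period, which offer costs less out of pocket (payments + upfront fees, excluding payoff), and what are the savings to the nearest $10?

Lender A: monthly rate = 3.875%/12 = 0.0032292; payment = 40,000 × 0.0032292 / (1 − (1+0.0032292)^−300) = $208.38.
Lender B: monthly rate = 6.7%/12 = 0.0055833; payment = 40,000 × 0.0055833 / (1 − (1+0.0055833)^−300) = $275.10.
Over 246 months: Lender A costs 246 × $208.38 + $600.00 = $51,861.48; Lender B costs 246 × $275.10 + $800.00 = $68,474.60.
Lender A is cheaper by $68,474.60 − $51,861.48 = $16,613.12.

Lender A by $16,610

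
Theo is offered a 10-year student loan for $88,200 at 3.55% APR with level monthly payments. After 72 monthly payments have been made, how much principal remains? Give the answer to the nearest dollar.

With monthly rate i = 3.55%/12 = 0.0029583, the balance after k of n payments is P · [(1+i)^n − (1+i)^k] / [(1+i)^n − 1].
(1+0.0029583)^120 = 1.42543343 and (1+0.0029583)^72 = 1.23699563, so the balance is 88,200 × (1.42543343 − 1.23699563) / (1.42543343 − 1) = $39,066.55.

$39,067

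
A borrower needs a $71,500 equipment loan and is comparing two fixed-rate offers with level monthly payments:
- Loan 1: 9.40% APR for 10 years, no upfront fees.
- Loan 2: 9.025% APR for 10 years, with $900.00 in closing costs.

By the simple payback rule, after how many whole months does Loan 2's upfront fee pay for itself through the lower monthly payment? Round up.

62 months

Loan 1: monthly rate = 9.4%/12 = 0.0078333; payment = 71,500 × 0.0078333 / (1 − (1+0.0078333)^−120) = $921.28.
Loan 2: monthly rate = 9.025%/12 = 0.0075208; payment = 71,500 × 0.0075208 / (1 − (1+0.0075208)^−120) = $906.70.
Monthly savings = $921.28 − $906.70 = $14.58.
Break-even = $900.00 / $14.58 = 61.73 → 62 months.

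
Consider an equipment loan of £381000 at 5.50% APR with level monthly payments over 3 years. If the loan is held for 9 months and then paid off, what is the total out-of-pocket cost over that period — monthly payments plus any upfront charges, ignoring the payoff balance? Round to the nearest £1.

£103,542

Monthly rate = 5.5%/12 = 0.0045833; payment = 381,000 × 0.0045833 / (1 − (1+0.0045833)^−36) = £11,504.64.
Total outlay = 9 × £11,504.64 = £103,541.76.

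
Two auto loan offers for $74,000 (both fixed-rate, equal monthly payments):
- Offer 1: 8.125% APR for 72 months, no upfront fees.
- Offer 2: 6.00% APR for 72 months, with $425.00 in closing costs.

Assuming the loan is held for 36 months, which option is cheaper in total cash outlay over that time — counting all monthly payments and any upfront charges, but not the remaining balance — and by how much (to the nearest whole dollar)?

Offer 1: at 8.125% the monthly rate is 0.0067708, so the payment is 74,000 × 0.0067708 / (1 − 1.0067708^−72) = $1,301.98.
Offer 2: monthly rate = 6%/12 = 0.0050000; payment = 74,000 × 0.0050000 / (1 − (1+0.0050000)^−72) = $1,226.39.
Over 36 months: Offer 1 costs 36 × $1,301.98 = $46,871.28; Offer 2 costs 36 × $1,226.39 + $425.00 = $44,575.04.
Offer 2 is cheaper by $46,871.28 − $44,575.04 = $2,296.24.

Offer 2 by $2,296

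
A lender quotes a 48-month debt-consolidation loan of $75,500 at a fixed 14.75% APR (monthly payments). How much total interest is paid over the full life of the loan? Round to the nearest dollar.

At 14.75% the monthly rate is 0.0122917, so the payment is 75,500 × 0.0122917 / (1 − 1.0122917^−48) = $2,091.67.
Total paid = 48 × $2,091.67 = $100,400.16; interest = $100,400.16 − $75,500 = $24,900.16.

$24,900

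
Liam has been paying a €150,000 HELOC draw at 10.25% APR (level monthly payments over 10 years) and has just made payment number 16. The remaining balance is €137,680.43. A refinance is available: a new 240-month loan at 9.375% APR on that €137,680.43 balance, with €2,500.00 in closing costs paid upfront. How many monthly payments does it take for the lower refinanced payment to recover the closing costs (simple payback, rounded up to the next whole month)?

4 months

Current payment = 150,000 × 10.25%/12 / (1 − (1+0.0085417)^−120) = €2,003.09.
Refinanced payment = 137,680.43 × 0.0078125 / (1 − (1+0.0078125)^−240) = €1,272.14.
Monthly savings = €2,003.09 − €1,272.14 = €730.95.
Break-even = €2,500.00 / €730.95 = 3.42 → 4 months.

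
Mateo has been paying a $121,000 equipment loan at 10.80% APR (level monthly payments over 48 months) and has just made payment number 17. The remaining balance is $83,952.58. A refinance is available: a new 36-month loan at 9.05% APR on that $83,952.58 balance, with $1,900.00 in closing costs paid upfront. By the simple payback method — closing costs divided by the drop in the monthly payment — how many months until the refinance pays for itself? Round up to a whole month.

5 months

Current payment = 121,000 × 10.8%/12 / (1 − (1+0.0090000)^−48) = $3,115.57.
Refinanced payment = 83,952.58 × 0.0075417 / (1 − (1+0.0075417)^−36) = $2,671.62.
Monthly savings = $3,115.57 − $2,671.62 = $443.95.
Break-even = $1,900.00 / $443.95 = 4.28 → 5 months.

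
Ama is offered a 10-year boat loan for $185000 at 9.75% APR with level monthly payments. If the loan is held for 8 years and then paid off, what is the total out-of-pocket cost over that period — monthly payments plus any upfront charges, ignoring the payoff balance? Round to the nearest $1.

$232,248

Monthly rate = 9.75%/12 = 0.0081250; payment = 185,000 × 0.0081250 / (1 − (1+0.0081250)^−120) = $2,419.25.
Total outlay = 96 × $2,419.25 = $232,248.00.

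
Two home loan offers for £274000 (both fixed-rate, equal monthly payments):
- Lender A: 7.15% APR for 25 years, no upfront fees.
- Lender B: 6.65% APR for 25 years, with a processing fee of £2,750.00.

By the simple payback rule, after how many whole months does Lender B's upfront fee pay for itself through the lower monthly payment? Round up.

32 months

Lender A: at 7.15% the monthly rate is 0.0059583, so the payment is 274,000 × 0.0059583 / (1 − 1.0059583^−300) = £1,962.87.
Lender B: monthly rate = 6.65%/12 = 0.0055417; payment = 274,000 × 0.0055417 / (1 − (1+0.0055417)^−300) = £1,875.83.
Monthly savings = £1,962.87 − £1,875.83 = £87.04.
Break-even = £2,750.00 / £87.04 = 31.59 → 32 months.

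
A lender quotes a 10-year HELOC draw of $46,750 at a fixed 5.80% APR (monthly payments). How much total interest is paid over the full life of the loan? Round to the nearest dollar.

Monthly rate = 5.8%/12 = 0.0048333; payment = 46,750 × 0.0048333 / (1 − (1+0.0048333)^−120) = $514.34.
Total paid = 120 × $514.34 = $61,720.80; interest = $61,720.80 − $46,750 = $14,970.80.

$14,971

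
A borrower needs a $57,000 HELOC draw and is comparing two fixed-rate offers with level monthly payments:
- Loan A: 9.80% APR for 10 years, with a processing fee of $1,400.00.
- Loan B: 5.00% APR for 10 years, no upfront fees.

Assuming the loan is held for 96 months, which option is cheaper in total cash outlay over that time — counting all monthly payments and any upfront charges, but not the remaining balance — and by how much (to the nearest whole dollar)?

Loan B by $15,069

Loan A: at 9.80% the monthly rate is 0.0081667, so the payment is 57,000 × 0.0081667 / (1 − 1.0081667^−120) = $746.96.
Loan B: at 5.00% the monthly rate is 0.0041667, so the payment is 57,000 × 0.0041667 / (1 − 1.0041667^−120) = $604.57.
Over 96 months: Loan A costs 96 × $746.96 + $1,400.00 = $73,108.16; Loan B costs 96 × $604.57 = $58,038.72.
Loan B is cheaper by $73,108.16 − $58,038.72 = $15,069.44.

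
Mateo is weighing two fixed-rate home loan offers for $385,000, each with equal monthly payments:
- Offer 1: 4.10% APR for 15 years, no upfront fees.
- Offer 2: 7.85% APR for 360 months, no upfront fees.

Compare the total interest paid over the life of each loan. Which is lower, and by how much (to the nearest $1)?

Offer 1: monthly rate = 4.1%/12 = 0.0034167; payment = 385,000 × 0.0034167 / (1 − (1+0.0034167)^−180) = $2,867.13.
Total interest on Offer 1 = 180 × $2,867.13 − $385,000 = $131,083.40.
Offer 2: monthly rate = 7.85%/12 = 0.0065417; payment = 385,000 × 0.0065417 / (1 − (1+0.0065417)^−360) = $2,784.84.
Total interest on Offer 2 = 360 × $2,784.84 − $385,000 = $617,542.40.
Offer 1 is lower by $486,459.00.

Offer 1 by $486,459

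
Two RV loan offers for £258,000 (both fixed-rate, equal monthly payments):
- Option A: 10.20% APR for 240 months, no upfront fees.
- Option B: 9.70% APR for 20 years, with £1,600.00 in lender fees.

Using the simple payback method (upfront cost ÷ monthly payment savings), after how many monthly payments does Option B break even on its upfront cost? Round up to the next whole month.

Option A: monthly rate = 10.2%/12 = 0.0085000; payment = 258,000 × 0.0085000 / (1 − (1+0.0085000)^−240) = £2,524.04.
Option B: monthly rate = 9.7%/12 = 0.0080833; payment = 258,000 × 0.0080833 / (1 − (1+0.0080833)^−240) = £2,438.69.
Monthly savings = £2,524.04 − £2,438.69 = £85.35.
Break-even = £1,600.00 / £85.35 = 18.75 → 19 months.

19 months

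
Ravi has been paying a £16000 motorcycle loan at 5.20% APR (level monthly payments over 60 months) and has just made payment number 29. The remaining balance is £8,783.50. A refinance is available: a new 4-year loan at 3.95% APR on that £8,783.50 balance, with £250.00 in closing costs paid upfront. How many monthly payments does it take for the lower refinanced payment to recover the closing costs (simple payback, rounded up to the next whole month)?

Current payment = 16,000 × 5.2%/12 / (1 − (1+0.0043333)^−60) = £303.41.
Refinanced payment = 8,783.50 × 0.0032917 / (1 − (1+0.0032917)^−48) = £198.13.
Monthly savings = £303.41 − £198.13 = £105.28.
Break-even = £250.00 / £105.28 = 2.37 → 3 months.

3 months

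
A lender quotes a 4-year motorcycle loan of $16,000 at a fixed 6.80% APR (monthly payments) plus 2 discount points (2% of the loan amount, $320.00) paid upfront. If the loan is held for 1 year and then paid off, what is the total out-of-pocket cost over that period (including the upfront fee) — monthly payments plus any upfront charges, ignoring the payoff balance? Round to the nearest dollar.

At 6.80% the monthly rate is 0.0056667, so the payment is 16,000 × 0.0056667 / (1 − 1.0056667^−48) = $381.66.
Total outlay = 12 × $381.66 + $320.00 = $4,899.92.

$4,900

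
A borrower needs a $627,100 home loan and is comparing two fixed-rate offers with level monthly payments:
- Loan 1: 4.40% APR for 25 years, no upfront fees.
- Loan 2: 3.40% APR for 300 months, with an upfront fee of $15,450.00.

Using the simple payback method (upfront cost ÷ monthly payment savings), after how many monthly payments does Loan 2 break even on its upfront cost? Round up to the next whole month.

45 months

Loan 1: monthly rate = 4.4%/12 = 0.0036667; payment = 627,100 × 0.0036667 / (1 − (1+0.0036667)^−300) = $3,450.13.
Loan 2: monthly rate = 3.4%/12 = 0.0028333; payment = 627,100 × 0.0028333 / (1 − (1+0.0028333)^−300) = $3,105.88.
Monthly savings = $3,450.13 − $3,105.88 = $344.25.
Break-even = $15,450.00 / $344.25 = 44.88 → 45 months.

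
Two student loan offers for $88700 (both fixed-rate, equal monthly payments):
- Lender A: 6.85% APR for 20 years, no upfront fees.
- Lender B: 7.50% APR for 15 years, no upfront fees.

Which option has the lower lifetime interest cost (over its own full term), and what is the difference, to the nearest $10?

Lender A: monthly rate = 6.85%/12 = 0.0057083; payment = 88,700 × 0.0057083 / (1 − (1+0.0057083)^−240) = $679.73.
Total interest on Lender A = 240 × $679.73 − $88,700 = $74,435.20.
Lender B: at 7.50% the monthly rate is 0.0062500, so the payment is 88,700 × 0.0062500 / (1 − 1.0062500^−180) = $822.26.
Total interest on Lender B = 180 × $822.26 − $88,700 = $59,306.80.
Lender B is lower by $15,128.40.

Lender B by $15,130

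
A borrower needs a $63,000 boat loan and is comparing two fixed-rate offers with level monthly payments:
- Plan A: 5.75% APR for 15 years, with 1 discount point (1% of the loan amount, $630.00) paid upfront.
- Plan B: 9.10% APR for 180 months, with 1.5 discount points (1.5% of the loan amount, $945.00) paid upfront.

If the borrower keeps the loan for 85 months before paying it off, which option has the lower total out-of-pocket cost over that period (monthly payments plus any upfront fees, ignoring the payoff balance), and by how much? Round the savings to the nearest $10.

Plan A by $10,480

Plan A: monthly rate = 5.75%/12 = 0.0047917; payment = 63,000 × 0.0047917 / (1 − (1+0.0047917)^−180) = $523.16.
Plan B: at 9.10% the monthly rate is 0.0075833, so the payment is 63,000 × 0.0075833 / (1 − 1.0075833^−180) = $642.74.
Over 85 months: Plan A costs 85 × $523.16 + $630.00 = $45,098.60; Plan B costs 85 × $642.74 + $945.00 = $55,577.90.
Plan A is cheaper by $55,577.90 − $45,098.60 = $10,479.30.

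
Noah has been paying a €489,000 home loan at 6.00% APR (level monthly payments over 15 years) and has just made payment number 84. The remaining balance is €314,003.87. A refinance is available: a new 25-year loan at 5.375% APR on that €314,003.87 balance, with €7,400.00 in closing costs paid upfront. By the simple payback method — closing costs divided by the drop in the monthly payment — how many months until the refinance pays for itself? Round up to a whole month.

4 months

Current payment = 489,000 × 6%/12 / (1 − (1+0.0050000)^−180) = €4,126.46.
Refinanced payment = 314,003.87 × 0.0044792 / (1 − (1+0.0044792)^−300) = €1,904.89.
Monthly savings = €4,126.46 − €1,904.89 = €2,221.57.
Break-even = €7,400.00 / €2,221.57 = 3.33 → 4 months.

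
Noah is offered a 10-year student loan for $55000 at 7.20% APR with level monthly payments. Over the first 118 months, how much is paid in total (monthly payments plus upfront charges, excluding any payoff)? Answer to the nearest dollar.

At 7.20% the monthly rate is 0.0060000, so the payment is 55,000 × 0.0060000 / (1 − 1.0060000^−120) = $644.28.
Total outlay = 118 × $644.28 = $76,025.04.

$76,025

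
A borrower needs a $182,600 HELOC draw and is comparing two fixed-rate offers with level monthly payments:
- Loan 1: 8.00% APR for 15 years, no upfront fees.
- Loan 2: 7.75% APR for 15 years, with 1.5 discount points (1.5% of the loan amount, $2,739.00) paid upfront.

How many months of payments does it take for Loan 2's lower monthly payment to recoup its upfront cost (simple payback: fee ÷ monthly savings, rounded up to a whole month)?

Loan 1: monthly rate = 8%/12 = 0.0066667; payment = 182,600 × 0.0066667 / (1 − (1+0.0066667)^−180) = $1,745.02.
Loan 2: monthly rate = 7.75%/12 = 0.0064583; payment = 182,600 × 0.0064583 / (1 − (1+0.0064583)^−180) = $1,718.77.
Monthly savings = $1,745.02 − $1,718.77 = $26.25.
Break-even = $2,739.00 / $26.25 = 104.34 → 105 months.

105 months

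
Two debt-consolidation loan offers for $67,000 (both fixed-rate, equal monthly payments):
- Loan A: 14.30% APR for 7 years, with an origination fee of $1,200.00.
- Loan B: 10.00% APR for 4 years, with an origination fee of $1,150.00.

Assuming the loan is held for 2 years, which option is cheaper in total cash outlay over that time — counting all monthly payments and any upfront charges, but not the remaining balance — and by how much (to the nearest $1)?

Loan A: monthly rate = 14.3%/12 = 0.0119167; payment = 67,000 × 0.0119167 / (1 − (1+0.0119167)^−84) = $1,266.71.
Loan B: at 10.00% the monthly rate is 0.0083333, so the payment is 67,000 × 0.0083333 / (1 − 1.0083333^−48) = $1,699.29.
Over 24 months: Loan A costs 24 × $1,266.71 + $1,200.00 = $31,601.04; Loan B costs 24 × $1,699.29 + $1,150.00 = $41,932.96.
Loan A is cheaper by $41,932.96 − $31,601.04 = $10,331.92.

Loan A by $10,332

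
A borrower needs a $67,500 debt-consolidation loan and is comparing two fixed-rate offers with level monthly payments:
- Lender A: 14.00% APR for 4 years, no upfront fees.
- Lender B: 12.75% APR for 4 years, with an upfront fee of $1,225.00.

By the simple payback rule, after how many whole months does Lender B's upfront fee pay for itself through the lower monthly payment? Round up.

Lender A: at 14.00% the monthly rate is 0.0116667, so the payment is 67,500 × 0.0116667 / (1 − 1.0116667^−48) = $1,844.54.
Lender B: at 12.75% the monthly rate is 0.0106250, so the payment is 67,500 × 0.0106250 / (1 − 1.0106250^−48) = $1,802.49.
Monthly savings = $1,844.54 − $1,802.49 = $42.05.
Break-even = $1,225.00 / $42.05 = 29.13 → 30 months.

30 months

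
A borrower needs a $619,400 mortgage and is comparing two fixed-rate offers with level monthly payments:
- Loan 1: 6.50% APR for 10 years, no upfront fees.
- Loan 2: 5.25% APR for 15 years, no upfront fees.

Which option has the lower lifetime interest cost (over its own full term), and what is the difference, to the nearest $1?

Loan 1: at 6.50% the monthly rate is 0.0054167, so the payment is 619,400 × 0.0054167 / (1 − 1.0054167^−120) = $7,033.16.
Total interest on Loan 1 = 120 × $7,033.16 − $619,400 = $224,579.20.
Loan 2: at 5.25% the monthly rate is 0.0043750, so the payment is 619,400 × 0.0043750 / (1 − 1.0043750^−180) = $4,979.22.
Total interest on Loan 2 = 180 × $4,979.22 − $619,400 = $276,859.60.
Loan 1 is lower by $52,280.40.

Loan 1 by $52,280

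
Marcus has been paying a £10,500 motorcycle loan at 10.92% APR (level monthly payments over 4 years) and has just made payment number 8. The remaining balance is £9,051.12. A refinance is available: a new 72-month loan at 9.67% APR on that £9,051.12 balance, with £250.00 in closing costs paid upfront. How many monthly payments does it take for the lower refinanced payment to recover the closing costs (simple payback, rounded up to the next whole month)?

Current payment = 10,500 × 10.92%/12 / (1 − (1+0.0091000)^−48) = £270.97.
Refinanced payment = 9,051.12 × 0.0080583 / (1 − (1+0.0080583)^−72) = £166.18.
Monthly savings = £270.97 − £166.18 = £104.79.
Break-even = £250.00 / £104.79 = 2.39 → 3 months.

3 months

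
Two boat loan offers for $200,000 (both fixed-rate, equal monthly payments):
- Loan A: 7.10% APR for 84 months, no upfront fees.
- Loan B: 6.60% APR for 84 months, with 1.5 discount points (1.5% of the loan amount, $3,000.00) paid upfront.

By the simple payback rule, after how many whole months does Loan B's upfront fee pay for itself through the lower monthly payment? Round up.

62 months

Loan A: at 7.10% the monthly rate is 0.0059167, so the payment is 200,000 × 0.0059167 / (1 − 1.0059167^−84) = $3,028.32.
Loan B: monthly rate = 6.6%/12 = 0.0055000; payment = 200,000 × 0.0055000 / (1 − (1+0.0055000)^−84) = $2,979.58.
Monthly savings = $3,028.32 − $2,979.58 = $48.74.
Break-even = $3,000.00 / $48.74 = 61.55 → 62 months.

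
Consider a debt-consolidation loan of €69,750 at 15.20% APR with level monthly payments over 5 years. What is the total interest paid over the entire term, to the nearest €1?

Monthly rate = 15.2%/12 = 0.0126667; payment = 69,750 × 0.0126667 / (1 − (1+0.0126667)^−60) = €1,666.68.
Total paid = 60 × €1,666.68 = €100,000.80; interest = €100,000.80 − €69,750 = €30,250.80.

€30,251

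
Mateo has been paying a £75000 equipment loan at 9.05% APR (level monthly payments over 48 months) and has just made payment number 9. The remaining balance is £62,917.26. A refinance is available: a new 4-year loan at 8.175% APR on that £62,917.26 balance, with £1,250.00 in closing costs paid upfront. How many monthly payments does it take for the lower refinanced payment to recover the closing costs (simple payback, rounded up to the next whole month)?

Current payment = 75,000 × 9.05%/12 / (1 − (1+0.0075417)^−48) = £1,868.16.
Refinanced payment = 62,917.26 × 0.0068125 / (1 − (1+0.0068125)^−48) = £1,541.17.
Monthly savings = £1,868.16 − £1,541.17 = £326.99.
Break-even = £1,250.00 / £326.99 = 3.82 → 4 months.

4 months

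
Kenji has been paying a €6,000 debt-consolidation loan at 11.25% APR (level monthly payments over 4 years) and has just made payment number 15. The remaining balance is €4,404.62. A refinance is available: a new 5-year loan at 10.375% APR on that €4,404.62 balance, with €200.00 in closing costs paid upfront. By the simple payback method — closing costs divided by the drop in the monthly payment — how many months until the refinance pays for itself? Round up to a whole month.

Current payment = 6,000 × 11.25%/12 / (1 − (1+0.0093750)^−48) = €155.80.
Refinanced payment = 4,404.62 × 0.0086458 / (1 − (1+0.0086458)^−60) = €94.40.
Monthly savings = €155.80 − €94.40 = €61.40.
Break-even = €200.00 / €61.40 = 3.26 → 4 months.

4 months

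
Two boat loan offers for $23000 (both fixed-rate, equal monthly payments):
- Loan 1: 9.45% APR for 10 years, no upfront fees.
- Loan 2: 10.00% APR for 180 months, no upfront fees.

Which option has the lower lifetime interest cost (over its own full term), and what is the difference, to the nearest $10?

Loan 1: at 9.45% the monthly rate is 0.0078750, so the payment is 23,000 × 0.0078750 / (1 − 1.0078750^−120) = $296.99.
Total interest on Loan 1 = 120 × $296.99 − $23,000 = $12,638.80.
Loan 2: monthly rate = 10%/12 = 0.0083333; payment = 23,000 × 0.0083333 / (1 − (1+0.0083333)^−180) = $247.16.
Total interest on Loan 2 = 180 × $247.16 − $23,000 = $21,488.80.
Loan 1 is lower by $8,850.00.

Loan 1 by $8,850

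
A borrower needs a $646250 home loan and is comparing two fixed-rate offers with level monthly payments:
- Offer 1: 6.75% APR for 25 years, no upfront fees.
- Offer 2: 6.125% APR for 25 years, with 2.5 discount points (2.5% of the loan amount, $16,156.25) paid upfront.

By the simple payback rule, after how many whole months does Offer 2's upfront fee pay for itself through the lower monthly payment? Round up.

Offer 1: at 6.75% the monthly rate is 0.0056250, so the payment is 646,250 × 0.0056250 / (1 − 1.0056250^−300) = $4,465.02.
Offer 2: at 6.125% the monthly rate is 0.0051042, so the payment is 646,250 × 0.0051042 / (1 − 1.0051042^−300) = $4,213.32.
Monthly savings = $4,465.02 − $4,213.32 = $251.70.
Break-even = $16,156.25 / $251.70 = 64.19 → 65 months.

65 months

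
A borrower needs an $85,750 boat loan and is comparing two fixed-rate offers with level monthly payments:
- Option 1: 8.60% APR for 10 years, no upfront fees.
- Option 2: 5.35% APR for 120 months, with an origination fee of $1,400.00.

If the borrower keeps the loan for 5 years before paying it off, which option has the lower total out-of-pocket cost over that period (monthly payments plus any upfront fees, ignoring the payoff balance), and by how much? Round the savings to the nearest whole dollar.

Option 1: monthly rate = 8.6%/12 = 0.0071667; payment = 85,750 × 0.0071667 / (1 − (1+0.0071667)^−120) = $1,067.77.
Option 2: monthly rate = 5.35%/12 = 0.0044583; payment = 85,750 × 0.0044583 / (1 − (1+0.0044583)^−120) = $924.25.
Over 60 months: Option 1 costs 60 × $1,067.77 = $64,066.20; Option 2 costs 60 × $924.25 + $1,400.00 = $56,855.00.
Option 2 is cheaper by $64,066.20 − $56,855.00 = $7,211.20.

Option 2 by $7,211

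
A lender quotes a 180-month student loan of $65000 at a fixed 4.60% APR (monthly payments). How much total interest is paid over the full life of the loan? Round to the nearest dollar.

Monthly rate = 4.6%/12 = 0.0038333; payment = 65,000 × 0.0038333 / (1 − (1+0.0038333)^−180) = $500.57.
Total paid = 180 × $500.57 = $90,102.60; interest = $90,102.60 − $65,000 = $25,102.60.

$25,103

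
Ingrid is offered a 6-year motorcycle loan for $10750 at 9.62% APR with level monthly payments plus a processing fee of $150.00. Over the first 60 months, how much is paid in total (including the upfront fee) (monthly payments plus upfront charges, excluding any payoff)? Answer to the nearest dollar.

At 9.62% the monthly rate is 0.0080167, so the payment is 10,750 × 0.0080167 / (1 − 1.0080167^−72) = $197.10.
Total outlay = 60 × $197.10 + $150.00 = $11,976.00.

$11,976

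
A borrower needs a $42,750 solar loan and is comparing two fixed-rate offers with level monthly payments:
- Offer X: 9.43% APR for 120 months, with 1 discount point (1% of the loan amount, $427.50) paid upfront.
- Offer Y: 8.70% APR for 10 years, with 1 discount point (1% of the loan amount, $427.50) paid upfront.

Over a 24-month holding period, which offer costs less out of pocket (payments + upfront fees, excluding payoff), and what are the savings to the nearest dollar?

Offer X: at 9.43% the monthly rate is 0.0078583, so the payment is 42,750 × 0.0078583 / (1 − 1.0078583^−120) = $551.54.
Offer Y: at 8.70% the monthly rate is 0.0072500, so the payment is 42,750 × 0.0072500 / (1 − 1.0072500^−120) = $534.62.
Over 24 months: Offer X costs 24 × $551.54 + $427.50 = $13,664.46; Offer Y costs 24 × $534.62 + $427.50 = $13,258.38.
Offer Y is cheaper by $13,664.46 − $13,258.38 = $406.08.

Offer Y by $406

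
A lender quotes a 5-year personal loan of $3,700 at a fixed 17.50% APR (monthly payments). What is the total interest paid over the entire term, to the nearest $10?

$1,880

At 17.50% the monthly rate is 0.0145833, so the payment is 3,700 × 0.0145833 / (1 − 1.0145833^−60) = $92.95.
Total paid = 60 × $92.95 = $5,577.00; interest = $5,577.00 − $3,700 = $1,877.00.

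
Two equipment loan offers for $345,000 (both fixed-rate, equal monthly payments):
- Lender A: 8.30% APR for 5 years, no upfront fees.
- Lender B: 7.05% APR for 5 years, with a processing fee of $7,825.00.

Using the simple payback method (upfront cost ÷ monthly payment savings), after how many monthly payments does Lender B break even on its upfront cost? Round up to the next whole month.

Lender A: at 8.30% the monthly rate is 0.0069167, so the payment is 345,000 × 0.0069167 / (1 − 1.0069167^−60) = $7,044.99.
Lender B: monthly rate = 7.05%/12 = 0.0058750; payment = 345,000 × 0.0058750 / (1 − (1+0.0058750)^−60) = $6,839.56.
Monthly savings = $7,044.99 − $6,839.56 = $205.43.
Break-even = $7,825.00 / $205.43 = 38.09 → 39 months.

39 months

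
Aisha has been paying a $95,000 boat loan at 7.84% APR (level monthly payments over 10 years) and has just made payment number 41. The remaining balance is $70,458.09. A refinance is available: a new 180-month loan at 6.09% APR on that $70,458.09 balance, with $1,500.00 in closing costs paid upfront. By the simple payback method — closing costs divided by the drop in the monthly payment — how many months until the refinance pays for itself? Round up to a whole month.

Current payment = 95,000 × 7.84%/12 / (1 − (1+0.0065333)^−120) = $1,144.60.
Refinanced payment = 70,458.09 × 0.0050750 / (1 − (1+0.0050750)^−180) = $598.00.
Monthly savings = $1,144.60 − $598.00 = $546.60.
Break-even = $1,500.00 / $546.60 = 2.74 → 3 months.

3 months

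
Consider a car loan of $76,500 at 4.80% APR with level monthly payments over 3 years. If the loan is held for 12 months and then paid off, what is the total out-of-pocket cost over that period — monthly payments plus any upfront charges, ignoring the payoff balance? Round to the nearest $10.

$27,430

Monthly rate = 4.8%/12 = 0.0040000; payment = 76,500 × 0.0040000 / (1 − (1+0.0040000)^−36) = $2,285.91.
Total outlay = 12 × $2,285.91 = $27,430.92.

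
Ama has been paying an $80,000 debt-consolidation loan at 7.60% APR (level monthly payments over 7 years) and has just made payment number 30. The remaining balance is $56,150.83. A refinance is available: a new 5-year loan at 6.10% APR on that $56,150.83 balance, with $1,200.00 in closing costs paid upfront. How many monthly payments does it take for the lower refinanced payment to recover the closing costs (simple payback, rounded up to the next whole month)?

Current payment = 80,000 × 7.6%/12 / (1 − (1+0.0063333)^−84) = $1,231.01.
Refinanced payment = 56,150.83 × 0.0050833 / (1 − (1+0.0050833)^−60) = $1,088.17.
Monthly savings = $1,231.01 − $1,088.17 = $142.84.
Break-even = $1,200.00 / $142.84 = 8.40 → 9 months.

9 months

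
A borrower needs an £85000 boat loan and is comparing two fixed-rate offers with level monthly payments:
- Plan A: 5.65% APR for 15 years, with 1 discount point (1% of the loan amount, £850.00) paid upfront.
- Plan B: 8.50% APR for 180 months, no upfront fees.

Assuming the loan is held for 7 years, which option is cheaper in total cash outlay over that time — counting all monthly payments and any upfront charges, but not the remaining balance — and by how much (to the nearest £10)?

Plan A by £10,550

Plan A: monthly rate = 5.65%/12 = 0.0047083; payment = 85,000 × 0.0047083 / (1 − (1+0.0047083)^−180) = £701.31.
Plan B: monthly rate = 8.5%/12 = 0.0070833; payment = 85,000 × 0.0070833 / (1 − (1+0.0070833)^−180) = £837.03.
Over 84 months: Plan A costs 84 × £701.31 + £850.00 = £59,760.04; Plan B costs 84 × £837.03 = £70,310.52.
Plan A is cheaper by £70,310.52 − £59,760.04 = £10,550.48.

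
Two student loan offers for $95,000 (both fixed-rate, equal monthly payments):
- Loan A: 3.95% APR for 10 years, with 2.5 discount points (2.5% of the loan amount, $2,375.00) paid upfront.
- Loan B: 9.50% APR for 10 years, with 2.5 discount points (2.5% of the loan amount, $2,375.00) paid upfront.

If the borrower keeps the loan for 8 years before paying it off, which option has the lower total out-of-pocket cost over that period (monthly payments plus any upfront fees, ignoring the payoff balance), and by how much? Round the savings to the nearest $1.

Loan A: monthly rate = 3.95%/12 = 0.0032917; payment = 95,000 × 0.0032917 / (1 − (1+0.0032917)^−120) = $959.57.
Loan B: at 9.50% the monthly rate is 0.0079167, so the payment is 95,000 × 0.0079167 / (1 − 1.0079167^−120) = $1,229.28.
Over 96 months: Loan A costs 96 × $959.57 + $2,375.00 = $94,493.72; Loan B costs 96 × $1,229.28 + $2,375.00 = $120,385.88.
Loan A is cheaper by $120,385.88 − $94,493.72 = $25,892.16.

Loan A by $25,892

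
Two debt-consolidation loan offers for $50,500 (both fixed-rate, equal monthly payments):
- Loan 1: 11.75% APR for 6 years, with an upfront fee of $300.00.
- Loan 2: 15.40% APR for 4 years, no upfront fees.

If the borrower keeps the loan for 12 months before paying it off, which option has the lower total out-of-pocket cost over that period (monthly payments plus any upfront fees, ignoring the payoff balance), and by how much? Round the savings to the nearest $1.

Loan 1: at 11.75% the monthly rate is 0.0097917, so the payment is 50,500 × 0.0097917 / (1 − 1.0097917^−72) = $980.73.
Loan 2: at 15.40% the monthly rate is 0.0128333, so the payment is 50,500 × 0.0128333 / (1 − 1.0128333^−48) = $1,415.71.
Over 12 months: Loan 1 costs 12 × $980.73 + $300.00 = $12,068.76; Loan 2 costs 12 × $1,415.71 = $16,988.52.
Loan 1 is cheaper by $16,988.52 − $12,068.76 = $4,919.76.

Loan 1 by $4,920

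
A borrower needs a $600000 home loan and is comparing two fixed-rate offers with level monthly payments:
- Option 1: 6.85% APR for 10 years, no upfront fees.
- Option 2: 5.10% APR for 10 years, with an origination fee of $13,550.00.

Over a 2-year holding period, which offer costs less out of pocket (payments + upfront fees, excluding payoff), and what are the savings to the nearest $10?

Option 1 by $900

Option 1: monthly rate = 6.85%/12 = 0.0057083; payment = 600,000 × 0.0057083 / (1 − (1+0.0057083)^−120) = $6,920.21.
Option 2: monthly rate = 5.1%/12 = 0.0042500; payment = 600,000 × 0.0042500 / (1 − (1+0.0042500)^−120) = $6,393.30.
Over 24 months: Option 1 costs 24 × $6,920.21 = $166,085.04; Option 2 costs 24 × $6,393.30 + $13,550.00 = $166,989.20.
Option 1 is cheaper by $166,989.20 − $166,085.04 = $904.16.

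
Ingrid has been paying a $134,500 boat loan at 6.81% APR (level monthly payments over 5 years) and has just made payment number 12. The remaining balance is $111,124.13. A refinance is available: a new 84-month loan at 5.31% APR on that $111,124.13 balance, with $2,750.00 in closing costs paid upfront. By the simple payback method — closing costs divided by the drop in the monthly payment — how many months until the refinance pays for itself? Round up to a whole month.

Current payment = 134,500 × 6.81%/12 / (1 − (1+0.0056750)^−60) = $2,651.22.
Refinanced payment = 111,124.13 × 0.0044250 / (1 − (1+0.0044250)^−84) = $1,586.86.
Monthly savings = $2,651.22 − $1,586.86 = $1,064.36.
Break-even = $2,750.00 / $1,064.36 = 2.58 → 3 months.

3 months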